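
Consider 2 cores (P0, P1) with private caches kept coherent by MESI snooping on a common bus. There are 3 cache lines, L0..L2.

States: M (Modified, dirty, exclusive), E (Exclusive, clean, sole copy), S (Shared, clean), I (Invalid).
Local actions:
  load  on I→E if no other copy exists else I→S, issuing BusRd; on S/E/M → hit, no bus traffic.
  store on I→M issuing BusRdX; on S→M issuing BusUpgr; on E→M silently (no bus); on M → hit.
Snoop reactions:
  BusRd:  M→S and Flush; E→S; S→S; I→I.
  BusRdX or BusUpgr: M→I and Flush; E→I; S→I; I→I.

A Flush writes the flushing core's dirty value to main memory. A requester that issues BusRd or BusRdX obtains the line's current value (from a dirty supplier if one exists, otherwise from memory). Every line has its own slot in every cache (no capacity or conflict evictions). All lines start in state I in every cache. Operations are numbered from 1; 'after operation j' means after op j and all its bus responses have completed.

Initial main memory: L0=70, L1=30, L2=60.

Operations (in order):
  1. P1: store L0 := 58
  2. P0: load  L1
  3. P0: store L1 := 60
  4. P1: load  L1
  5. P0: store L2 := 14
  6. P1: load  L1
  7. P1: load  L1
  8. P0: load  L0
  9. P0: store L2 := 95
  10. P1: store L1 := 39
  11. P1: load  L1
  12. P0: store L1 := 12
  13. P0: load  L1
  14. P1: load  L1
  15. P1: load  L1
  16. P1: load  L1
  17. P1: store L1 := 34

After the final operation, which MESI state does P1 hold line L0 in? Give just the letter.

1. P1: store L0 := 58  bus=[BusRdX]  L0: P0=I P1=M  mem[L0]=70
2. P0: load  L1  bus=[BusRd]  L1: P0=E P1=I  mem[L1]=30
3. P0: store L1 := 60  bus=[-]  L1: P0=M P1=I  mem[L1]=30
4. P1: load  L1  bus=[BusRd,Flush]  L1: P0=S P1=S  mem[L1]=60
5. P0: store L2 := 14  bus=[BusRdX]  L2: P0=M P1=I  mem[L2]=60
6. P1: load  L1  bus=[-]  L1: P0=S P1=S  mem[L1]=60
7. P1: load  L1  bus=[-]  L1: P0=S P1=S  mem[L1]=60
8. P0: load  L0  bus=[BusRd,Flush]  L0: P0=S P1=S  mem[L0]=58
9. P0: store L2 := 95  bus=[-]  L2: P0=M P1=I  mem[L2]=60
10. P1: store L1 := 39  bus=[BusUpgr]  L1: P0=I P1=M  mem[L1]=60
11. P1: load  L1  bus=[-]  L1: P0=I P1=M  mem[L1]=60
12. P0: store L1 := 12  bus=[BusRdX,Flush]  L1: P0=M P1=I  mem[L1]=39
13. P0: load  L1  bus=[-]  L1: P0=M P1=I  mem[L1]=39
14. P1: load  L1  bus=[BusRd,Flush]  L1: P0=S P1=S  mem[L1]=12
15. P1: load  L1  bus=[-]  L1: P0=S P1=S  mem[L1]=12
16. P1: load  L1  bus=[-]  L1: P0=S P1=S  mem[L1]=12
17. P1: store L1 := 34  bus=[BusUpgr]  L1: P0=I P1=M  mem[L1]=12

state = S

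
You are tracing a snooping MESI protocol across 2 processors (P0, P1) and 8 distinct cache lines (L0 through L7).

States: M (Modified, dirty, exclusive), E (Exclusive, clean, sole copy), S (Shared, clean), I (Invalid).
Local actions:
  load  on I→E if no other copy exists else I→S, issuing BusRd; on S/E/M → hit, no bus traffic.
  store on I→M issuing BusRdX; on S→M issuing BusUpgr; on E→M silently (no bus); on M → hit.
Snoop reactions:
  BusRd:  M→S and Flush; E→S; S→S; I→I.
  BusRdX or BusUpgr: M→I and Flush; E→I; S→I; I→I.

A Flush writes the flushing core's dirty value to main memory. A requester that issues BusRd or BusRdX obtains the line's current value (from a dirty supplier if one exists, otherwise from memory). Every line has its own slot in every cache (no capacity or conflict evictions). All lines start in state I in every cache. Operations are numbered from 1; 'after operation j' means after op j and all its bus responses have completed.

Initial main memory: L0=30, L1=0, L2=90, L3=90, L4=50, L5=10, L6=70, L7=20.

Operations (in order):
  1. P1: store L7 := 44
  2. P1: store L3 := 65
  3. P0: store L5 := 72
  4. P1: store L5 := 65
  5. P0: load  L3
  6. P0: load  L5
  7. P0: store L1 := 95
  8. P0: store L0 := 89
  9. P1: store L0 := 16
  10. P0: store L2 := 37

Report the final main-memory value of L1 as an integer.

memory[L1] = 0

step 1: P1: store L7 := 44  ⟶  IM  (L7)  txn=BusRdX  M[L7]=20
step 2: P1: store L3 := 65  ⟶  IM  (L3)  txn=BusRdX  M[L3]=90
step 3: P0: store L5 := 72  ⟶  MI  (L5)  txn=BusRdX  M[L5]=10
step 4: P1: store L5 := 65  ⟶  IM  (L5)  txn=BusRdX+Flush  M[L5]=72
step 5: P0: load  L3  ⟶  SS  (L3)  txn=BusRd+Flush  M[L3]=65
step 6: P0: load  L5  ⟶  SS  (L5)  txn=BusRd+Flush  M[L5]=65
step 7: P0: store L1 := 95  ⟶  MI  (L1)  txn=BusRdX  M[L1]=0
step 8: P0: store L0 := 89  ⟶  MI  (L0)  txn=BusRdX  M[L0]=30
step 9: P1: store L0 := 16  ⟶  IM  (L0)  txn=BusRdX+Flush  M[L0]=89
step 10: P0: store L2 := 37  ⟶  MI  (L2)  txn=BusRdX  M[L2]=90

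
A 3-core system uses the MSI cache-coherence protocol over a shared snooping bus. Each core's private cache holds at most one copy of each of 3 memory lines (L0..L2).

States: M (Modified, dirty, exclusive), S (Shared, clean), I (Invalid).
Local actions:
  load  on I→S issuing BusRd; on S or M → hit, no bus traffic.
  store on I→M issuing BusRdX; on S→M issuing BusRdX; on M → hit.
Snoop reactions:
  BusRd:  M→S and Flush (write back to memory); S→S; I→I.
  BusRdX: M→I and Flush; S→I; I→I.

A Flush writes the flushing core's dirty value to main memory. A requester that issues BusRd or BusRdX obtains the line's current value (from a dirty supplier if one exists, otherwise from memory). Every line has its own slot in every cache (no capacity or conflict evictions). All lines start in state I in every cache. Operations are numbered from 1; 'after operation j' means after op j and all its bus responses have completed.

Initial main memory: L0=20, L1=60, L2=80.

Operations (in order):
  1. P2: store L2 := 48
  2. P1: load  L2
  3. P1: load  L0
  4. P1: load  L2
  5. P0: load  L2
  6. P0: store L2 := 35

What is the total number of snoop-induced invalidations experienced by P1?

invalidations = 1

1. P2: store L2 := 48  bus=[BusRdX]  L2: P0=I P1=I P2=M  mem[L2]=80
2. P1: load  L2  bus=[BusRd,Flush]  L2: P0=I P1=S P2=S  mem[L2]=48
3. P1: load  L0  bus=[BusRd]  L0: P0=I P1=S P2=I  mem[L0]=20
4. P1: load  L2  bus=[-]  L2: P0=I P1=S P2=S  mem[L2]=48
5. P0: load  L2  bus=[BusRd]  L2: P0=S P1=S P2=S  mem[L2]=48
6. P0: store L2 := 35  bus=[BusRdX]  L2: P0=M P1=I P2=I  mem[L2]=48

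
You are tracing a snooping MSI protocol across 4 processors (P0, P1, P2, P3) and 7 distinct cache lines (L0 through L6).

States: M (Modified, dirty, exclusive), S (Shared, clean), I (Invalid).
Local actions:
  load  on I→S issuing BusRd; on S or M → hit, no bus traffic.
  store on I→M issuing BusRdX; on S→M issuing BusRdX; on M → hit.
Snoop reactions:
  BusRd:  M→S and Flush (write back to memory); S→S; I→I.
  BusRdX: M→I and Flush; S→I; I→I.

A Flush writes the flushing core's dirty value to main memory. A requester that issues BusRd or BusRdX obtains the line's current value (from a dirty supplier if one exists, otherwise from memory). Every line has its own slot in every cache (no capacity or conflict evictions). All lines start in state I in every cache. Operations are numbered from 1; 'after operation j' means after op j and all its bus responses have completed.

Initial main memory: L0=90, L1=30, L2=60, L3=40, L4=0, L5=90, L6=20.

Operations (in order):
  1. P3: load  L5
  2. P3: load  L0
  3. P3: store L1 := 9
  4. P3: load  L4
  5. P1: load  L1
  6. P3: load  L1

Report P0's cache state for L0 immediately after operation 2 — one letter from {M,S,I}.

1. P3: load  L5  bus=[BusRd]  L5: P0=I P1=I P2=I P3=S  mem[L5]=90
2. P3: load  L0  bus=[BusRd]  L0: P0=I P1=I P2=I P3=S  mem[L0]=90
3. P3: store L1 := 9  bus=[BusRdX]  L1: P0=I P1=I P2=I P3=M  mem[L1]=30
4. P3: load  L4  bus=[BusRd]  L4: P0=I P1=I P2=I P3=S  mem[L4]=0
5. P1: load  L1  bus=[BusRd,Flush]  L1: P0=I P1=S P2=I P3=S  mem[L1]=9
6. P3: load  L1  bus=[-]  L1: P0=I P1=S P2=I P3=S  mem[L1]=9

state = I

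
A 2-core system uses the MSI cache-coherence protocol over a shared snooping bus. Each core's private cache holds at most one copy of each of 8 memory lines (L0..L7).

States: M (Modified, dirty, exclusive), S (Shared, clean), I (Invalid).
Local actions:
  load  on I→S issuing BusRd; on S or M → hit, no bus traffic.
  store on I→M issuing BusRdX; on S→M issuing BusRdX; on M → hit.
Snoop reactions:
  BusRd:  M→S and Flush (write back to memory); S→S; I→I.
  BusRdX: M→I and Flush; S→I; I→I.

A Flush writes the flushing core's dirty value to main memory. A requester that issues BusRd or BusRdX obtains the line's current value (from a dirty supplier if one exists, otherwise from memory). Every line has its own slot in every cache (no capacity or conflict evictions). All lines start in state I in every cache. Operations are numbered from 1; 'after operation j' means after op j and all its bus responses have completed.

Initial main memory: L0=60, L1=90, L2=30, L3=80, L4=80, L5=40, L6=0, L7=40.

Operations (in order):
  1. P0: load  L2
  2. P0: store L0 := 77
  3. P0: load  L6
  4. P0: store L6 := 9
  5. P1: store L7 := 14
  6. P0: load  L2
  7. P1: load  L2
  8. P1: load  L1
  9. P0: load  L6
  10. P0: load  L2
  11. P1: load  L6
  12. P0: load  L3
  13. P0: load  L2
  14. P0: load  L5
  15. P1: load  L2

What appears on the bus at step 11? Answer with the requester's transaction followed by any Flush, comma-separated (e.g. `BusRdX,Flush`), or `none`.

bus = BusRd,Flush

1. P0: load  L2  bus=[BusRd]  L2: P0=S P1=I  mem[L2]=30
2. P0: store L0 := 77  bus=[BusRdX]  L0: P0=M P1=I  mem[L0]=60
3. P0: load  L6  bus=[BusRd]  L6: P0=S P1=I  mem[L6]=0
4. P0: store L6 := 9  bus=[BusRdX]  L6: P0=M P1=I  mem[L6]=0
5. P1: store L7 := 14  bus=[BusRdX]  L7: P0=I P1=M  mem[L7]=40
6. P0: load  L2  bus=[-]  L2: P0=S P1=I  mem[L2]=30
7. P1: load  L2  bus=[BusRd]  L2: P0=S P1=S  mem[L2]=30
8. P1: load  L1  bus=[BusRd]  L1: P0=I P1=S  mem[L1]=90
9. P0: load  L6  bus=[-]  L6: P0=M P1=I  mem[L6]=0
10. P0: load  L2  bus=[-]  L2: P0=S P1=S  mem[L2]=30
11. P1: load  L6  bus=[BusRd,Flush]  L6: P0=S P1=S  mem[L6]=9
12. P0: load  L3  bus=[BusRd]  L3: P0=S P1=I  mem[L3]=80
13. P0: load  L2  bus=[-]  L2: P0=S P1=S  mem[L2]=30
14. P0: load  L5  bus=[BusRd]  L5: P0=S P1=I  mem[L5]=40
15. P1: load  L2  bus=[-]  L2: P0=S P1=S  mem[L2]=30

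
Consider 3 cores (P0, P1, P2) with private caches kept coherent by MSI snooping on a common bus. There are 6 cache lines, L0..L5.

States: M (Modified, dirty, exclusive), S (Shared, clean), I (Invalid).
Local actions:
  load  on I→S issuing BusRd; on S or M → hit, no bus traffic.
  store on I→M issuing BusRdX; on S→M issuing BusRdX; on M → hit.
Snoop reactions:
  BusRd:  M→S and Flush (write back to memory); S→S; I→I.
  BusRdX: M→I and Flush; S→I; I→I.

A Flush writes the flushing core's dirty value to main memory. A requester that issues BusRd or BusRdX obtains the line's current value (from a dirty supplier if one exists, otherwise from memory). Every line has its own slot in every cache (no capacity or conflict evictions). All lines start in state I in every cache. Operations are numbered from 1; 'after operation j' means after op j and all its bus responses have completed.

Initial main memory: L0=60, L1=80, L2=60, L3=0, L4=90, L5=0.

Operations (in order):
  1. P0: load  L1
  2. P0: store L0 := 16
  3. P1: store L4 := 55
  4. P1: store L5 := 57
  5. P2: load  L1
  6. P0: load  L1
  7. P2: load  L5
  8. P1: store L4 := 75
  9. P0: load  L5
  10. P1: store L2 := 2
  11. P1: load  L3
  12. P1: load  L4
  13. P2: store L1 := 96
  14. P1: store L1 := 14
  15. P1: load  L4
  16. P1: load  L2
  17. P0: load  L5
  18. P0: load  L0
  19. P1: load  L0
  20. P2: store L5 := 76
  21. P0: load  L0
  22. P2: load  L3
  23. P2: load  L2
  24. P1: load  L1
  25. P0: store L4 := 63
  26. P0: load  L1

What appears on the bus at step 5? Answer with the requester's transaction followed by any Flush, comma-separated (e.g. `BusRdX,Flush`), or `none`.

step 1: P0: load  L1  ⟶  SII  (L1)  txn=BusRd  M[L1]=80
step 2: P0: store L0 := 16  ⟶  MII  (L0)  txn=BusRdX  M[L0]=60
step 3: P1: store L4 := 55  ⟶  IMI  (L4)  txn=BusRdX  M[L4]=90
step 4: P1: store L5 := 57  ⟶  IMI  (L5)  txn=BusRdX  M[L5]=0
step 5: P2: load  L1  ⟶  SIS  (L1)  txn=BusRd  M[L1]=80
step 6: P0: load  L1  ⟶  SIS  (L1)  txn=∅  M[L1]=80
step 7: P2: load  L5  ⟶  ISS  (L5)  txn=BusRd+Flush  M[L5]=57
step 8: P1: store L4 := 75  ⟶  IMI  (L4)  txn=∅  M[L4]=90
step 9: P0: load  L5  ⟶  SSS  (L5)  txn=BusRd  M[L5]=57
step 10: P1: store L2 := 2  ⟶  IMI  (L2)  txn=BusRdX  M[L2]=60
step 11: P1: load  L3  ⟶  ISI  (L3)  txn=BusRd  M[L3]=0
step 12: P1: load  L4  ⟶  IMI  (L4)  txn=∅  M[L4]=90
step 13: P2: store L1 := 96  ⟶  IIM  (L1)  txn=BusRdX  M[L1]=80
step 14: P1: store L1 := 14  ⟶  IMI  (L1)  txn=BusRdX+Flush  M[L1]=96
step 15: P1: load  L4  ⟶  IMI  (L4)  txn=∅  M[L4]=90
step 16: P1: load  L2  ⟶  IMI  (L2)  txn=∅  M[L2]=60
step 17: P0: load  L5  ⟶  SSS  (L5)  txn=∅  M[L5]=57
step 18: P0: load  L0  ⟶  MII  (L0)  txn=∅  M[L0]=60
step 19: P1: load  L0  ⟶  SSI  (L0)  txn=BusRd+Flush  M[L0]=16
step 20: P2: store L5 := 76  ⟶  IIM  (L5)  txn=BusRdX  M[L5]=57
step 21: P0: load  L0  ⟶  SSI  (L0)  txn=∅  M[L0]=16
step 22: P2: load  L3  ⟶  ISS  (L3)  txn=BusRd  M[L3]=0
step 23: P2: load  L2  ⟶  ISS  (L2)  txn=BusRd+Flush  M[L2]=2
step 24: P1: load  L1  ⟶  IMI  (L1)  txn=∅  M[L1]=96
step 25: P0: store L4 := 63  ⟶  MII  (L4)  txn=BusRdX+Flush  M[L4]=75
step 26: P0: load  L1  ⟶  SSI  (L1)  txn=BusRd+Flush  M[L1]=14

bus = BusRd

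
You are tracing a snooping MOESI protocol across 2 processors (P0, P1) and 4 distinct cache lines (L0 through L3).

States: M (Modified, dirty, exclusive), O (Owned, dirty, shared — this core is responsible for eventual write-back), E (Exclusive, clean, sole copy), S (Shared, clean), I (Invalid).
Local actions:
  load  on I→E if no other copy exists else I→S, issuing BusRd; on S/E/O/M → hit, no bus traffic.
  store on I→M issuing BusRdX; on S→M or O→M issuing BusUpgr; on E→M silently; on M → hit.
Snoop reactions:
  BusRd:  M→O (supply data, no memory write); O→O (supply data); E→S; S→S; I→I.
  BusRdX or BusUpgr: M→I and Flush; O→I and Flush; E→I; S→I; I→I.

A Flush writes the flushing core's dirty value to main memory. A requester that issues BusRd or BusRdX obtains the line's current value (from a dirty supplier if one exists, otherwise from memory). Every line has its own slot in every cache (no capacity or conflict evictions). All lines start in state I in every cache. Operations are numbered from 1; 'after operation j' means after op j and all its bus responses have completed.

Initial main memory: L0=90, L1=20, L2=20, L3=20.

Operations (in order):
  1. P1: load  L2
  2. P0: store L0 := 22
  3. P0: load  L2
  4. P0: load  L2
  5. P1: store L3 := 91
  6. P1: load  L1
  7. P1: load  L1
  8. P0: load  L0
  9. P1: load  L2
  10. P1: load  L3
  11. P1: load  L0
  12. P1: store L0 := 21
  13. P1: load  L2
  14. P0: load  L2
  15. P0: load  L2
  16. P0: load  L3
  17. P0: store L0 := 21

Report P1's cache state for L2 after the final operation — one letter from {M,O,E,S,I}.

state = S

[1] P1: load  L2 | P0:I, P1:E(20) | bus: BusRd
[2] P0: store L0 := 22 | P0:M(22), P1:I | bus: BusRdX
[3] P0: load  L2 | P0:S(20), P1:S(20) | bus: BusRd
[4] P0: load  L2 | P0:S(20), P1:S(20) | bus: none
[5] P1: store L3 := 91 | P0:I, P1:M(91) | bus: BusRdX
[6] P1: load  L1 | P0:I, P1:E(20) | bus: BusRd
[7] P1: load  L1 | P0:I, P1:E(20) | bus: none
[8] P0: load  L0 | P0:M(22), P1:I | bus: none
[9] P1: load  L2 | P0:S(20), P1:S(20) | bus: none
[10] P1: load  L3 | P0:I, P1:M(91) | bus: none
[11] P1: load  L0 | P0:O(22), P1:S(22) | bus: BusRd
[12] P1: store L0 := 21 | P0:I, P1:M(21) | bus: BusUpgr,Flush
[13] P1: load  L2 | P0:S(20), P1:S(20) | bus: none
[14] P0: load  L2 | P0:S(20), P1:S(20) | bus: none
[15] P0: load  L2 | P0:S(20), P1:S(20) | bus: none
[16] P0: load  L3 | P0:S(91), P1:O(91) | bus: BusRd
[17] P0: store L0 := 21 | P0:M(21), P1:I | bus: BusRdX,Flush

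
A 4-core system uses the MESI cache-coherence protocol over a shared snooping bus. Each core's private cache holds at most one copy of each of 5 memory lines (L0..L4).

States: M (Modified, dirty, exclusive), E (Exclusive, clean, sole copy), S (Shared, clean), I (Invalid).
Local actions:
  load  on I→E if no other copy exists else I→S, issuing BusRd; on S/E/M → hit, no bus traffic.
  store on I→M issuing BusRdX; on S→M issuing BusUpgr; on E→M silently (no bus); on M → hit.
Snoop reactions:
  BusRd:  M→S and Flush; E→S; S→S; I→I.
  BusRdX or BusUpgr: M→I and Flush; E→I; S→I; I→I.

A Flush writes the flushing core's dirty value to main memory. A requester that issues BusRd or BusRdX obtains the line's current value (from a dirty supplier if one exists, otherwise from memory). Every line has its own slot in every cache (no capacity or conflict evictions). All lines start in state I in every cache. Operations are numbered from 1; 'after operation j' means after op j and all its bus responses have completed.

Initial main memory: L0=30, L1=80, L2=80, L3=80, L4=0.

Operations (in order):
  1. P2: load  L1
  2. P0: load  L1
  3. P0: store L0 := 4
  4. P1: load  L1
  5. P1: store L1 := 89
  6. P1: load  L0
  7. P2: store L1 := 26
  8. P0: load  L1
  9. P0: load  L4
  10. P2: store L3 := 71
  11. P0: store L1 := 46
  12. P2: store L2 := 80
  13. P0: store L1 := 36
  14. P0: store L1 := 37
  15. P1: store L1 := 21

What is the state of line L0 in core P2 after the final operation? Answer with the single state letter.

state = I

  op1 P2: load  L1 → I/I/E/I on L1; bus BusRd; mem=80
  op2 P0: load  L1 → S/I/S/I on L1; bus BusRd; mem=80
  op3 P0: store L0 := 4 → M/I/I/I on L0; bus BusRdX; mem=30
  op4 P1: load  L1 → S/S/S/I on L1; bus BusRd; mem=80
  op5 P1: store L1 := 89 → I/M/I/I on L1; bus BusUpgr; mem=80
  op6 P1: load  L0 → S/S/I/I on L0; bus BusRd Flush; mem=4
  op7 P2: store L1 := 26 → I/I/M/I on L1; bus BusRdX Flush; mem=89
  op8 P0: load  L1 → S/I/S/I on L1; bus BusRd Flush; mem=26
  op9 P0: load  L4 → E/I/I/I on L4; bus BusRd; mem=0
  op10 P2: store L3 := 71 → I/I/M/I on L3; bus BusRdX; mem=80
  op11 P0: store L1 := 46 → M/I/I/I on L1; bus BusUpgr; mem=26
  op12 P2: store L2 := 80 → I/I/M/I on L2; bus BusRdX; mem=80
  op13 P0: store L1 := 36 → M/I/I/I on L1; bus (none); mem=26
  op14 P0: store L1 := 37 → M/I/I/I on L1; bus (none); mem=26
  op15 P1: store L1 := 21 → I/M/I/I on L1; bus BusRdX Flush; mem=37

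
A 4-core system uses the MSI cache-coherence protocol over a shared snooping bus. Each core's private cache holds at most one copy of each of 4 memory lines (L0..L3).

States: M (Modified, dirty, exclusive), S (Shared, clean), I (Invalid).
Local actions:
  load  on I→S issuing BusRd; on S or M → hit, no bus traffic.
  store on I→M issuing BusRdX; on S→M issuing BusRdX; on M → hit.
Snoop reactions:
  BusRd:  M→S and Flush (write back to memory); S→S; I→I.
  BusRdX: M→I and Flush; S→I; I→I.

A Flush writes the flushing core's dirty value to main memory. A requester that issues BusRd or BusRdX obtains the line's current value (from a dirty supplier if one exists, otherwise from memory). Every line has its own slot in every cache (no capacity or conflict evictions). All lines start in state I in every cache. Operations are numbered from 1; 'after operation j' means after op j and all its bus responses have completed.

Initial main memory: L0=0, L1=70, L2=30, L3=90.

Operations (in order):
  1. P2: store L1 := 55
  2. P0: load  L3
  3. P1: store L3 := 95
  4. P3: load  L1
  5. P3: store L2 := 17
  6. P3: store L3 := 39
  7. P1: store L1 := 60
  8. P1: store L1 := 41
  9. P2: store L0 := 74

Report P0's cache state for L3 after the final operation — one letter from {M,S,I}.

state = I

step 1: P2: store L1 := 55  ⟶  IIMI  (L1)  txn=BusRdX  M[L1]=70
step 2: P0: load  L3  ⟶  SIII  (L3)  txn=BusRd  M[L3]=90
step 3: P1: store L3 := 95  ⟶  IMII  (L3)  txn=BusRdX  M[L3]=90
step 4: P3: load  L1  ⟶  IISS  (L1)  txn=BusRd+Flush  M[L1]=55
step 5: P3: store L2 := 17  ⟶  IIIM  (L2)  txn=BusRdX  M[L2]=30
step 6: P3: store L3 := 39  ⟶  IIIM  (L3)  txn=BusRdX+Flush  M[L3]=95
step 7: P1: store L1 := 60  ⟶  IMII  (L1)  txn=BusRdX  M[L1]=55
step 8: P1: store L1 := 41  ⟶  IMII  (L1)  txn=∅  M[L1]=55
step 9: P2: store L0 := 74  ⟶  IIMI  (L0)  txn=BusRdX  M[L0]=0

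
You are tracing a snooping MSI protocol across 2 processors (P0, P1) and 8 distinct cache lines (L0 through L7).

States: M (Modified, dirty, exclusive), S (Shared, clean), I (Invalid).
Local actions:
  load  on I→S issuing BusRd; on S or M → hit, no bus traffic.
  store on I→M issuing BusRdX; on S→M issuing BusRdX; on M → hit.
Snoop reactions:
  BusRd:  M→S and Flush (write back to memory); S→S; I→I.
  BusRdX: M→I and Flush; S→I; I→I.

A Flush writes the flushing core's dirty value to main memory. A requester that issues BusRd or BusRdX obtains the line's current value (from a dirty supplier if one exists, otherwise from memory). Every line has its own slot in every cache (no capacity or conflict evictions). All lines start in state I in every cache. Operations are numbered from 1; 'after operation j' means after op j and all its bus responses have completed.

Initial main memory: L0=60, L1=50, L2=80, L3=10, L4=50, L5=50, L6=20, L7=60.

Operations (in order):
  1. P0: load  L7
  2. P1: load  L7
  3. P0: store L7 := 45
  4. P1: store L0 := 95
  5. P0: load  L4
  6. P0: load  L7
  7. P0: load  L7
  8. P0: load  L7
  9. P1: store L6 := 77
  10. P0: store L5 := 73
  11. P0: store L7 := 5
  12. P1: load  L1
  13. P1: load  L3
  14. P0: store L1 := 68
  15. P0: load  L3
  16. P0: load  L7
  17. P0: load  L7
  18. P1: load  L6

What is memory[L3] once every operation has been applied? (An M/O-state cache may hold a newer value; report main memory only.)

memory[L3] = 10

[1] P0: load  L7 | P0:S(60), P1:I | bus: BusRd
[2] P1: load  L7 | P0:S(60), P1:S(60) | bus: BusRd
[3] P0: store L7 := 45 | P0:M(45), P1:I | bus: BusRdX
[4] P1: store L0 := 95 | P0:I, P1:M(95) | bus: BusRdX
[5] P0: load  L4 | P0:S(50), P1:I | bus: BusRd
[6] P0: load  L7 | P0:M(45), P1:I | bus: none
[7] P0: load  L7 | P0:M(45), P1:I | bus: none
[8] P0: load  L7 | P0:M(45), P1:I | bus: none
[9] P1: store L6 := 77 | P0:I, P1:M(77) | bus: BusRdX
[10] P0: store L5 := 73 | P0:M(73), P1:I | bus: BusRdX
[11] P0: store L7 := 5 | P0:M(5), P1:I | bus: none
[12] P1: load  L1 | P0:I, P1:S(50) | bus: BusRd
[13] P1: load  L3 | P0:I, P1:S(10) | bus: BusRd
[14] P0: store L1 := 68 | P0:M(68), P1:I | bus: BusRdX
[15] P0: load  L3 | P0:S(10), P1:S(10) | bus: BusRd
[16] P0: load  L7 | P0:M(5), P1:I | bus: none
[17] P0: load  L7 | P0:M(5), P1:I | bus: none
[18] P1: load  L6 | P0:I, P1:M(77) | bus: none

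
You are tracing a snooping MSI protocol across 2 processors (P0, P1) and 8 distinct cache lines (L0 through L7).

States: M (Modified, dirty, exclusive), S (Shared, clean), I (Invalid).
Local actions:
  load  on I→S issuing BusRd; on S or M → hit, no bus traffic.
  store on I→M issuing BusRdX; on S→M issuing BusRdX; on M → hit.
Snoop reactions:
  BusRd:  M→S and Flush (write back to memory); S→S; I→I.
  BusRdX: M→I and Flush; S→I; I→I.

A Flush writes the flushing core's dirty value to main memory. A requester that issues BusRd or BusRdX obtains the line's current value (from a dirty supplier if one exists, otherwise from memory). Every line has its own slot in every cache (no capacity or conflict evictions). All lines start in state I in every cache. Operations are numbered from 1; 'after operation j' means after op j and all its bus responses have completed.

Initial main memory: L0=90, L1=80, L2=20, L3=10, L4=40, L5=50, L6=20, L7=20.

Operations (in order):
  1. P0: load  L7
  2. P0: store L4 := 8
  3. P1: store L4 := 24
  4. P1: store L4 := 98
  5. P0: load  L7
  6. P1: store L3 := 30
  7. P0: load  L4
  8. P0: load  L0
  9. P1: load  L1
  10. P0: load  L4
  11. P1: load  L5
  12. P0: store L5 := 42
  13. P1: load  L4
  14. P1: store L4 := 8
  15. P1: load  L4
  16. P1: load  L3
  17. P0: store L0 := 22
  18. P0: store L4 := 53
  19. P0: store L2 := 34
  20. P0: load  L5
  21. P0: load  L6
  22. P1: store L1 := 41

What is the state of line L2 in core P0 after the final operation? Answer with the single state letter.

state = M

  op1 P0: load  L7 → S/I on L7; bus BusRd; mem=20
  op2 P0: store L4 := 8 → M/I on L4; bus BusRdX; mem=40
  op3 P1: store L4 := 24 → I/M on L4; bus BusRdX Flush; mem=8
  op4 P1: store L4 := 98 → I/M on L4; bus (none); mem=8
  op5 P0: load  L7 → S/I on L7; bus (none); mem=20
  op6 P1: store L3 := 30 → I/M on L3; bus BusRdX; mem=10
  op7 P0: load  L4 → S/S on L4; bus BusRd Flush; mem=98
  op8 P0: load  L0 → S/I on L0; bus BusRd; mem=90
  op9 P1: load  L1 → I/S on L1; bus BusRd; mem=80
  op10 P0: load  L4 → S/S on L4; bus (none); mem=98
  op11 P1: load  L5 → I/S on L5; bus BusRd; mem=50
  op12 P0: store L5 := 42 → M/I on L5; bus BusRdX; mem=50
  op13 P1: load  L4 → S/S on L4; bus (none); mem=98
  op14 P1: store L4 := 8 → I/M on L4; bus BusRdX; mem=98
  op15 P1: load  L4 → I/M on L4; bus (none); mem=98
  op16 P1: load  L3 → I/M on L3; bus (none); mem=10
  op17 P0: store L0 := 22 → M/I on L0; bus BusRdX; mem=90
  op18 P0: store L4 := 53 → M/I on L4; bus BusRdX Flush; mem=8
  op19 P0: store L2 := 34 → M/I on L2; bus BusRdX; mem=20
  op20 P0: load  L5 → M/I on L5; bus (none); mem=50
  op21 P0: load  L6 → S/I on L6; bus BusRd; mem=20
  op22 P1: store L1 := 41 → I/M on L1; bus BusRdX; mem=80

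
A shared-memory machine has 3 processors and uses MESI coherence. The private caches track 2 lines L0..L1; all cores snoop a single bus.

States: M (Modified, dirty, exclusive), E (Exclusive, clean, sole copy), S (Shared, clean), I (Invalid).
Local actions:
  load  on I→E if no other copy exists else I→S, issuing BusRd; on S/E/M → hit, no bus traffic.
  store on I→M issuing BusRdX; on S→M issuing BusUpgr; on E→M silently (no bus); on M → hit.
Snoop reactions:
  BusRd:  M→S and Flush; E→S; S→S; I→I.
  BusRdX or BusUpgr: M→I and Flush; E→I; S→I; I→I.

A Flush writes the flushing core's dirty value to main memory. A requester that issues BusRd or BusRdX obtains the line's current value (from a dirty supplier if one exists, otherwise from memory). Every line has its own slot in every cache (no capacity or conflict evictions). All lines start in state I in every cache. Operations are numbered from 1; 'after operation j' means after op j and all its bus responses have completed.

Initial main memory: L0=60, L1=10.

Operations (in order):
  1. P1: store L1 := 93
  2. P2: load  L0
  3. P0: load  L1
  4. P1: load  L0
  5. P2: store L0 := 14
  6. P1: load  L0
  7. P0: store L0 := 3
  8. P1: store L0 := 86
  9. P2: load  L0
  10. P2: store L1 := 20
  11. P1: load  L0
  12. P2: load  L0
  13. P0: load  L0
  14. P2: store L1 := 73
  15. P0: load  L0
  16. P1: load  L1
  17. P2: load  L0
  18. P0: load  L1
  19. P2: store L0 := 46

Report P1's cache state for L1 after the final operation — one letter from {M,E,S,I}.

state = S

  op1 P1: store L1 := 93 → I/M/I on L1; bus BusRdX; mem=10
  op2 P2: load  L0 → I/I/E on L0; bus BusRd; mem=60
  op3 P0: load  L1 → S/S/I on L1; bus BusRd Flush; mem=93
  op4 P1: load  L0 → I/S/S on L0; bus BusRd; mem=60
  op5 P2: store L0 := 14 → I/I/M on L0; bus BusUpgr; mem=60
  op6 P1: load  L0 → I/S/S on L0; bus BusRd Flush; mem=14
  op7 P0: store L0 := 3 → M/I/I on L0; bus BusRdX; mem=14
  op8 P1: store L0 := 86 → I/M/I on L0; bus BusRdX Flush; mem=3
  op9 P2: load  L0 → I/S/S on L0; bus BusRd Flush; mem=86
  op10 P2: store L1 := 20 → I/I/M on L1; bus BusRdX; mem=93
  op11 P1: load  L0 → I/S/S on L0; bus (none); mem=86
  op12 P2: load  L0 → I/S/S on L0; bus (none); mem=86
  op13 P0: load  L0 → S/S/S on L0; bus BusRd; mem=86
  op14 P2: store L1 := 73 → I/I/M on L1; bus (none); mem=93
  op15 P0: load  L0 → S/S/S on L0; bus (none); mem=86
  op16 P1: load  L1 → I/S/S on L1; bus BusRd Flush; mem=73
  op17 P2: load  L0 → S/S/S on L0; bus (none); mem=86
  op18 P0: load  L1 → S/S/S on L1; bus BusRd; mem=73
  op19 P2: store L0 := 46 → I/I/M on L0; bus BusUpgr; mem=86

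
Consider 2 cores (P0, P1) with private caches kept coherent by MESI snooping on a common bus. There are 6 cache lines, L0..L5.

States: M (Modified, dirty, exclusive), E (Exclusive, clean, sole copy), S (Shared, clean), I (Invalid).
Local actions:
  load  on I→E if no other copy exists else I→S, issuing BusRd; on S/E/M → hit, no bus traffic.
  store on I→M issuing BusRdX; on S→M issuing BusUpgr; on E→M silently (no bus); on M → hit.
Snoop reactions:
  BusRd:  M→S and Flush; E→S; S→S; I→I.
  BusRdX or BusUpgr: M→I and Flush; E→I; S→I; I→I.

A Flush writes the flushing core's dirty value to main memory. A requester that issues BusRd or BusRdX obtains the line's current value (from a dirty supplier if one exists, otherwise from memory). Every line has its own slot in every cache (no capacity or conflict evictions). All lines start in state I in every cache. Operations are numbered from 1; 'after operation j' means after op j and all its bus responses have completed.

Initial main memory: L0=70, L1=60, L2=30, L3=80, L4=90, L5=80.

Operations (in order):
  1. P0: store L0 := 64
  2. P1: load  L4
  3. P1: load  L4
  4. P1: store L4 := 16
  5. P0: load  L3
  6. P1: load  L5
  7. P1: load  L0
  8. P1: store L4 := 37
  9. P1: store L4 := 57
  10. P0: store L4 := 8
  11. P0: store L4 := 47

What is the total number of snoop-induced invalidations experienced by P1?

step 1: P0: store L0 := 64  ⟶  MI  (L0)  txn=BusRdX  M[L0]=70
step 2: P1: load  L4  ⟶  IE  (L4)  txn=BusRd  M[L4]=90
step 3: P1: load  L4  ⟶  IE  (L4)  txn=∅  M[L4]=90
step 4: P1: store L4 := 16  ⟶  IM  (L4)  txn=∅  M[L4]=90
step 5: P0: load  L3  ⟶  EI  (L3)  txn=BusRd  M[L3]=80
step 6: P1: load  L5  ⟶  IE  (L5)  txn=BusRd  M[L5]=80
step 7: P1: load  L0  ⟶  SS  (L0)  txn=BusRd+Flush  M[L0]=64
step 8: P1: store L4 := 37  ⟶  IM  (L4)  txn=∅  M[L4]=90
step 9: P1: store L4 := 57  ⟶  IM  (L4)  txn=∅  M[L4]=90
step 10: P0: store L4 := 8  ⟶  MI  (L4)  txn=BusRdX+Flush  M[L4]=57
step 11: P0: store L4 := 47  ⟶  MI  (L4)  txn=∅  M[L4]=57

invalidations = 1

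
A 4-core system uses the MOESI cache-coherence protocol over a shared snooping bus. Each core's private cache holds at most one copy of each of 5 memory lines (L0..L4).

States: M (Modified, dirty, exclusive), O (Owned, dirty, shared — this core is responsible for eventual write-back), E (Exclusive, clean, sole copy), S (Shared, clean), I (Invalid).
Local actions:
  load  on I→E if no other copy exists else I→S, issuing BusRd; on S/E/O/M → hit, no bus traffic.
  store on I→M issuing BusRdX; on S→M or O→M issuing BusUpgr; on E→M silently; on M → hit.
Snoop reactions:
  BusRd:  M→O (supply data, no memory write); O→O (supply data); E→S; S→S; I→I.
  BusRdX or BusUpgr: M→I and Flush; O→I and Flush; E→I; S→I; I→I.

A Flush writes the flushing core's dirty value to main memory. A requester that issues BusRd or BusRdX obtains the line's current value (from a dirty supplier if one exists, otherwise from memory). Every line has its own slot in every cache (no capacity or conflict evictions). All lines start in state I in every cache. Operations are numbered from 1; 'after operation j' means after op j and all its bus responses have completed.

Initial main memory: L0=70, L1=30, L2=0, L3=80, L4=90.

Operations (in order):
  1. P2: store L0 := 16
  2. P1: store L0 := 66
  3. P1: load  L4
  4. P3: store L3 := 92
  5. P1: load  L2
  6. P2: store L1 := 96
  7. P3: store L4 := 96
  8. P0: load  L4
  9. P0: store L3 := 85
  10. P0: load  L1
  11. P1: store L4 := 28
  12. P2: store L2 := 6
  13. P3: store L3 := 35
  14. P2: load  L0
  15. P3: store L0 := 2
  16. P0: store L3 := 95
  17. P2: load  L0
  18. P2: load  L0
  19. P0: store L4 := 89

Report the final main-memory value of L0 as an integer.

memory[L0] = 66

1. P2: store L0 := 16  bus=[BusRdX]  L0: P0=I P1=I P2=M P3=I  mem[L0]=70
2. P1: store L0 := 66  bus=[BusRdX,Flush]  L0: P0=I P1=M P2=I P3=I  mem[L0]=16
3. P1: load  L4  bus=[BusRd]  L4: P0=I P1=E P2=I P3=I  mem[L4]=90
4. P3: store L3 := 92  bus=[BusRdX]  L3: P0=I P1=I P2=I P3=M  mem[L3]=80
5. P1: load  L2  bus=[BusRd]  L2: P0=I P1=E P2=I P3=I  mem[L2]=0
6. P2: store L1 := 96  bus=[BusRdX]  L1: P0=I P1=I P2=M P3=I  mem[L1]=30
7. P3: store L4 := 96  bus=[BusRdX]  L4: P0=I P1=I P2=I P3=M  mem[L4]=90
8. P0: load  L4  bus=[BusRd]  L4: P0=S P1=I P2=I P3=O  mem[L4]=90
9. P0: store L3 := 85  bus=[BusRdX,Flush]  L3: P0=M P1=I P2=I P3=I  mem[L3]=92
10. P0: load  L1  bus=[BusRd]  L1: P0=S P1=I P2=O P3=I  mem[L1]=30
11. P1: store L4 := 28  bus=[BusRdX,Flush]  L4: P0=I P1=M P2=I P3=I  mem[L4]=96
12. P2: store L2 := 6  bus=[BusRdX]  L2: P0=I P1=I P2=M P3=I  mem[L2]=0
13. P3: store L3 := 35  bus=[BusRdX,Flush]  L3: P0=I P1=I P2=I P3=M  mem[L3]=85
14. P2: load  L0  bus=[BusRd]  L0: P0=I P1=O P2=S P3=I  mem[L0]=16
15. P3: store L0 := 2  bus=[BusRdX,Flush]  L0: P0=I P1=I P2=I P3=M  mem[L0]=66
16. P0: store L3 := 95  bus=[BusRdX,Flush]  L3: P0=M P1=I P2=I P3=I  mem[L3]=35
17. P2: load  L0  bus=[BusRd]  L0: P0=I P1=I P2=S P3=O  mem[L0]=66
18. P2: load  L0  bus=[-]  L0: P0=I P1=I P2=S P3=O  mem[L0]=66
19. P0: store L4 := 89  bus=[BusRdX,Flush]  L4: P0=M P1=I P2=I P3=I  mem[L4]=28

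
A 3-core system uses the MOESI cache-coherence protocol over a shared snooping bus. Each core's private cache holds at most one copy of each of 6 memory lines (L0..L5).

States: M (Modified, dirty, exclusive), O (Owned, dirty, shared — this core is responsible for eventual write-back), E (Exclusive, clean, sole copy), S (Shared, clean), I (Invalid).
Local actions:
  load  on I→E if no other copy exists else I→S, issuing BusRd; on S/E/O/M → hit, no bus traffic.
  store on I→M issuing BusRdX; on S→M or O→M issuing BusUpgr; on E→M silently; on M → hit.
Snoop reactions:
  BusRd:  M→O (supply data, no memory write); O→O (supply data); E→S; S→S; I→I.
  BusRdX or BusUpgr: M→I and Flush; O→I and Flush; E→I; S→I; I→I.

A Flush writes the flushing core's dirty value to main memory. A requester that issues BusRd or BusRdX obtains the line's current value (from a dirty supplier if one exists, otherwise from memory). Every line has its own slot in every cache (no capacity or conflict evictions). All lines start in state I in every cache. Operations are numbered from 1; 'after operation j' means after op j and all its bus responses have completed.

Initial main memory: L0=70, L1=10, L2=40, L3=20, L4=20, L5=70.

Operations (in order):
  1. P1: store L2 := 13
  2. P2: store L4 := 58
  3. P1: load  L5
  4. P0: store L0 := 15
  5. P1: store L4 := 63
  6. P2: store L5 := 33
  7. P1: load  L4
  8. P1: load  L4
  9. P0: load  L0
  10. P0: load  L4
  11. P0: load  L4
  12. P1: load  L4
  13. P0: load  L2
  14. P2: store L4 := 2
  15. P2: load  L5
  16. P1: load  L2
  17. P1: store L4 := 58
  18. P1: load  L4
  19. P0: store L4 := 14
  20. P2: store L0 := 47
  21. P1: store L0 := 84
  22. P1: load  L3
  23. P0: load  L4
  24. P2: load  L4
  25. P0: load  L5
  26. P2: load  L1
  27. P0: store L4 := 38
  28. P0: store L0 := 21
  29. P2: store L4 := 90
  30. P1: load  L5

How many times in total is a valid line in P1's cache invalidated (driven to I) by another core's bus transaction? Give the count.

step 1: P1: store L2 := 13  ⟶  IMI  (L2)  txn=BusRdX  M[L2]=40
step 2: P2: store L4 := 58  ⟶  IIM  (L4)  txn=BusRdX  M[L4]=20
step 3: P1: load  L5  ⟶  IEI  (L5)  txn=BusRd  M[L5]=70
step 4: P0: store L0 := 15  ⟶  MII  (L0)  txn=BusRdX  M[L0]=70
step 5: P1: store L4 := 63  ⟶  IMI  (L4)  txn=BusRdX+Flush  M[L4]=58
step 6: P2: store L5 := 33  ⟶  IIM  (L5)  txn=BusRdX  M[L5]=70
step 7: P1: load  L4  ⟶  IMI  (L4)  txn=∅  M[L4]=58
step 8: P1: load  L4  ⟶  IMI  (L4)  txn=∅  M[L4]=58
step 9: P0: load  L0  ⟶  MII  (L0)  txn=∅  M[L0]=70
step 10: P0: load  L4  ⟶  SOI  (L4)  txn=BusRd  M[L4]=58
step 11: P0: load  L4  ⟶  SOI  (L4)  txn=∅  M[L4]=58
step 12: P1: load  L4  ⟶  SOI  (L4)  txn=∅  M[L4]=58
step 13: P0: load  L2  ⟶  SOI  (L2)  txn=BusRd  M[L2]=40
step 14: P2: store L4 := 2  ⟶  IIM  (L4)  txn=BusRdX+Flush  M[L4]=63
step 15: P2: load  L5  ⟶  IIM  (L5)  txn=∅  M[L5]=70
step 16: P1: load  L2  ⟶  SOI  (L2)  txn=∅  M[L2]=40
step 17: P1: store L4 := 58  ⟶  IMI  (L4)  txn=BusRdX+Flush  M[L4]=2
step 18: P1: load  L4  ⟶  IMI  (L4)  txn=∅  M[L4]=2
step 19: P0: store L4 := 14  ⟶  MII  (L4)  txn=BusRdX+Flush  M[L4]=58
step 20: P2: store L0 := 47  ⟶  IIM  (L0)  txn=BusRdX+Flush  M[L0]=15
step 21: P1: store L0 := 84  ⟶  IMI  (L0)  txn=BusRdX+Flush  M[L0]=47
step 22: P1: load  L3  ⟶  IEI  (L3)  txn=BusRd  M[L3]=20
step 23: P0: load  L4  ⟶  MII  (L4)  txn=∅  M[L4]=58
step 24: P2: load  L4  ⟶  OIS  (L4)  txn=BusRd  M[L4]=58
step 25: P0: load  L5  ⟶  SIO  (L5)  txn=BusRd  M[L5]=70
step 26: P2: load  L1  ⟶  IIE  (L1)  txn=BusRd  M[L1]=10
step 27: P0: store L4 := 38  ⟶  MII  (L4)  txn=BusUpgr  M[L4]=58
step 28: P0: store L0 := 21  ⟶  MII  (L0)  txn=BusRdX+Flush  M[L0]=84
step 29: P2: store L4 := 90  ⟶  IIM  (L4)  txn=BusRdX+Flush  M[L4]=38
step 30: P1: load  L5  ⟶  SSO  (L5)  txn=BusRd  M[L5]=70

invalidations = 4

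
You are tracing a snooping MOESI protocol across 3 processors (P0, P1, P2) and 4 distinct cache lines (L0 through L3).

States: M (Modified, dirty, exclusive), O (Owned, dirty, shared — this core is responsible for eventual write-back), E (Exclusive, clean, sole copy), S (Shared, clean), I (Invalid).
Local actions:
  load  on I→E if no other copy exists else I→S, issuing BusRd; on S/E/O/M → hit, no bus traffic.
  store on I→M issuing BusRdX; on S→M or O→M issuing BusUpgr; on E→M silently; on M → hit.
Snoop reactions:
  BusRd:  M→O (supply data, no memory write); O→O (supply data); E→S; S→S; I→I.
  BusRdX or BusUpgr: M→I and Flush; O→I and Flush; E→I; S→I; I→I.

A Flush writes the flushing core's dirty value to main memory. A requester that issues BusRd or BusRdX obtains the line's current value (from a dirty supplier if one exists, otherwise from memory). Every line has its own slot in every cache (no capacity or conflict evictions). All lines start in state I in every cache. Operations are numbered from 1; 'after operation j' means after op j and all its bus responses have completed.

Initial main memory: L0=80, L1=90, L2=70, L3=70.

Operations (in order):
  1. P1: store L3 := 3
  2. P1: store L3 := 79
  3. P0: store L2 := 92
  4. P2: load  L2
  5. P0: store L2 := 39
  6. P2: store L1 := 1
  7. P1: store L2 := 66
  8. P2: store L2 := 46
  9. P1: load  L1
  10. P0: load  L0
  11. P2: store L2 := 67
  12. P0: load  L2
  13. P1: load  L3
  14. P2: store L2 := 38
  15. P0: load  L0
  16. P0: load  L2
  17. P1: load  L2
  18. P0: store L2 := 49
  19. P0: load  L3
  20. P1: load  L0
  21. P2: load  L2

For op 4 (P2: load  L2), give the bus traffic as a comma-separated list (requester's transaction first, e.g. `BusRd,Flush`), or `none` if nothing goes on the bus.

[1] P1: store L3 := 3 | P0:I, P1:M(3), P2:I | bus: BusRdX
[2] P1: store L3 := 79 | P0:I, P1:M(79), P2:I | bus: none
[3] P0: store L2 := 92 | P0:M(92), P1:I, P2:I | bus: BusRdX
[4] P2: load  L2 | P0:O(92), P1:I, P2:S(92) | bus: BusRd
[5] P0: store L2 := 39 | P0:M(39), P1:I, P2:I | bus: BusUpgr
[6] P2: store L1 := 1 | P0:I, P1:I, P2:M(1) | bus: BusRdX
[7] P1: store L2 := 66 | P0:I, P1:M(66), P2:I | bus: BusRdX,Flush
[8] P2: store L2 := 46 | P0:I, P1:I, P2:M(46) | bus: BusRdX,Flush
[9] P1: load  L1 | P0:I, P1:S(1), P2:O(1) | bus: BusRd
[10] P0: load  L0 | P0:E(80), P1:I, P2:I | bus: BusRd
[11] P2: store L2 := 67 | P0:I, P1:I, P2:M(67) | bus: none
[12] P0: load  L2 | P0:S(67), P1:I, P2:O(67) | bus: BusRd
[13] P1: load  L3 | P0:I, P1:M(79), P2:I | bus: none
[14] P2: store L2 := 38 | P0:I, P1:I, P2:M(38) | bus: BusUpgr
[15] P0: load  L0 | P0:E(80), P1:I, P2:I | bus: none
[16] P0: load  L2 | P0:S(38), P1:I, P2:O(38) | bus: BusRd
[17] P1: load  L2 | P0:S(38), P1:S(38), P2:O(38) | bus: BusRd
[18] P0: store L2 := 49 | P0:M(49), P1:I, P2:I | bus: BusUpgr,Flush
[19] P0: load  L3 | P0:S(79), P1:O(79), P2:I | bus: BusRd
[20] P1: load  L0 | P0:S(80), P1:S(80), P2:I | bus: BusRd
[21] P2: load  L2 | P0:O(49), P1:I, P2:S(49) | bus: BusRd

bus = BusRd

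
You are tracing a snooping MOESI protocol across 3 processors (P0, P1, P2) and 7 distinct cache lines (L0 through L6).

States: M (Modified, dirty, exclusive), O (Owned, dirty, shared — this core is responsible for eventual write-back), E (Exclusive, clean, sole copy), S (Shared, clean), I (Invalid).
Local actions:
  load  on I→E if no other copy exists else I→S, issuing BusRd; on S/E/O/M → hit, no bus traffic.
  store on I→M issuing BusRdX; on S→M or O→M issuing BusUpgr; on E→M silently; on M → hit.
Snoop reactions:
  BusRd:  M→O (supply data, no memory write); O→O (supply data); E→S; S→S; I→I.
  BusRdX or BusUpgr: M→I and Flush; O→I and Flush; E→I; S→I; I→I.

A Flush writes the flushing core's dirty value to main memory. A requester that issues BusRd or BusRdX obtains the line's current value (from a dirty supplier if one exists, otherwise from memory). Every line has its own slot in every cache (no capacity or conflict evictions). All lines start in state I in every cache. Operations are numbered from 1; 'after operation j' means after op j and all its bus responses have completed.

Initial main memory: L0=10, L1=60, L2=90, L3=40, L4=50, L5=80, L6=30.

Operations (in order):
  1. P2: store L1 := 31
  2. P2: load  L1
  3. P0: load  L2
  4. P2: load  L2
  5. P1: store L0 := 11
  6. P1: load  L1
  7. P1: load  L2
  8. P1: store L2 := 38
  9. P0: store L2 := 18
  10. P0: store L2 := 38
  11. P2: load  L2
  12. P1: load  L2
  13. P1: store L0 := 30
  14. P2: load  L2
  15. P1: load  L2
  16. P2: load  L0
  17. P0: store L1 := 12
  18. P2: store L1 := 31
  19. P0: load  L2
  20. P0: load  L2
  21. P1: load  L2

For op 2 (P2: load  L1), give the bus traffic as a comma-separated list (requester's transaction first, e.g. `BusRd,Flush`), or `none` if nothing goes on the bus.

[1] P2: store L1 := 31 | P0:I, P1:I, P2:M(31) | bus: BusRdX
[2] P2: load  L1 | P0:I, P1:I, P2:M(31) | bus: none
[3] P0: load  L2 | P0:E(90), P1:I, P2:I | bus: BusRd
[4] P2: load  L2 | P0:S(90), P1:I, P2:S(90) | bus: BusRd
[5] P1: store L0 := 11 | P0:I, P1:M(11), P2:I | bus: BusRdX
[6] P1: load  L1 | P0:I, P1:S(31), P2:O(31) | bus: BusRd
[7] P1: load  L2 | P0:S(90), P1:S(90), P2:S(90) | bus: BusRd
[8] P1: store L2 := 38 | P0:I, P1:M(38), P2:I | bus: BusUpgr
[9] P0: store L2 := 18 | P0:M(18), P1:I, P2:I | bus: BusRdX,Flush
[10] P0: store L2 := 38 | P0:M(38), P1:I, P2:I | bus: none
[11] P2: load  L2 | P0:O(38), P1:I, P2:S(38) | bus: BusRd
[12] P1: load  L2 | P0:O(38), P1:S(38), P2:S(38) | bus: BusRd
[13] P1: store L0 := 30 | P0:I, P1:M(30), P2:I | bus: none
[14] P2: load  L2 | P0:O(38), P1:S(38), P2:S(38) | bus: none
[15] P1: load  L2 | P0:O(38), P1:S(38), P2:S(38) | bus: none
[16] P2: load  L0 | P0:I, P1:O(30), P2:S(30) | bus: BusRd
[17] P0: store L1 := 12 | P0:M(12), P1:I, P2:I | bus: BusRdX,Flush
[18] P2: store L1 := 31 | P0:I, P1:I, P2:M(31) | bus: BusRdX,Flush
[19] P0: load  L2 | P0:O(38), P1:S(38), P2:S(38) | bus: none
[20] P0: load  L2 | P0:O(38), P1:S(38), P2:S(38) | bus: none
[21] P1: load  L2 | P0:O(38), P1:S(38), P2:S(38) | bus: none

bus = none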